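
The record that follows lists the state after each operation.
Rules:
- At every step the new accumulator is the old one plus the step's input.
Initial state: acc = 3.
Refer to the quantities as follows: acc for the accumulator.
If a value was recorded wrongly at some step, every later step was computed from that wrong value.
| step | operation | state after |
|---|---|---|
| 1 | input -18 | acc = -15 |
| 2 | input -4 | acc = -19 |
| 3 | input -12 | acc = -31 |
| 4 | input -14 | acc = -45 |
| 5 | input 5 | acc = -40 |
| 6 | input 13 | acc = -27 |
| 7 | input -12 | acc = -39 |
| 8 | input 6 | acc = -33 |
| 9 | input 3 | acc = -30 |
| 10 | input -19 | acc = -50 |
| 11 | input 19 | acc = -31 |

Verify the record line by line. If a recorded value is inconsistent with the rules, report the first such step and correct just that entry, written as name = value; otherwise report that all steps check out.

1. acc = 3 + -18 = -15 (exactly as logged)
2. acc = -15 + -4 = -19 (consistent with the record)
3. acc = -19 + -12 = -31 (matches)
4. acc = -31 + -14 = -45 (matches)
5. acc = -45 + 5 = -40 (checks out)
6. acc = -40 + 13 = -27 (matches)
7. acc = -27 + -12 = -39 (verified)
8. acc = -39 + 6 = -33 (no discrepancy)
9. acc = -33 + 3 = -30 (no discrepancy)
10. acc = -30 + -19 = -49 (the record has a different value)
The audit stops at step 10: the recorded entry is wrong and should be acc = -49.

step 10, acc = -49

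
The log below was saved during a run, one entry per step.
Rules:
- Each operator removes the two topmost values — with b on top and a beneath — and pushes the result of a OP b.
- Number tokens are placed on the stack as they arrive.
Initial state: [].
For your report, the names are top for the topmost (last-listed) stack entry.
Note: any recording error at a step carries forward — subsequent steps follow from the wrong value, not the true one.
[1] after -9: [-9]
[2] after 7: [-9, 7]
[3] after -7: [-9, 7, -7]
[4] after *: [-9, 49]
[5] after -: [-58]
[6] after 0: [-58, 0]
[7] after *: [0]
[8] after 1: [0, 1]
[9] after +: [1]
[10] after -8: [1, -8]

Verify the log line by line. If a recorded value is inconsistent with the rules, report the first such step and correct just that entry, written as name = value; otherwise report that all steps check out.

1. push -9: top = -9 (agrees with the log)
2. push 7: top = 7 (no discrepancy)
3. push -7: top = -7 (matches)
4. 7 * -7 = -49 (the log disagrees here)
The audit stops at step 4: the recorded entry is wrong and should be top = -49.

step 4, top = -49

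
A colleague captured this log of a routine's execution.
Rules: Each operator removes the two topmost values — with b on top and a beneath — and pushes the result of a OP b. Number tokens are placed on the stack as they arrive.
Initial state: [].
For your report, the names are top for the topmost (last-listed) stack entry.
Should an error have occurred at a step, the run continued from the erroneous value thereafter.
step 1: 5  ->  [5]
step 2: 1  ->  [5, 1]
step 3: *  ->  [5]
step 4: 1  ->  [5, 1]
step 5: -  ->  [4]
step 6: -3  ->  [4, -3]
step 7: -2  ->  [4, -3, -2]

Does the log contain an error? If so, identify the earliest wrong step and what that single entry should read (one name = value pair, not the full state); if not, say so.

1. push 5: top = 5 (agrees with the log)
2. push 1: top = 1 (checks out)
3. 5 * 1 = 5 (matches)
4. push 1: top = 1 (no discrepancy)
5. 5 - 1 = 4 (agrees with the log)
6. push -3: top = -3 (matches)
7. push -2: top = -2 (agrees with the log)
Nothing is out of place; the run is error-free.

no error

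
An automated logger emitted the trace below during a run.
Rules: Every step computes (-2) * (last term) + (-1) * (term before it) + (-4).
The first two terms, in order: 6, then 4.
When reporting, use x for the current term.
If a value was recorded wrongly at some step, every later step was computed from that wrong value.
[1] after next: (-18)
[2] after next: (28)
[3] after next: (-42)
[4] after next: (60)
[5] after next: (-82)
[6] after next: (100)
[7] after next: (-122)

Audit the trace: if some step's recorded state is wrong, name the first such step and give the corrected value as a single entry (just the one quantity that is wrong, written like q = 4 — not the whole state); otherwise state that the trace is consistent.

Recomputing the run from the initial state:
step 1: x = -18
step 2: x = 28
step 3: x = -42
step 4: x = 52
step 5: x = -66
step 6: x = 76
step 7: x = -90
The first disagreement with the trace is at step 4, where the value should be x = 52.

step 4, x = 52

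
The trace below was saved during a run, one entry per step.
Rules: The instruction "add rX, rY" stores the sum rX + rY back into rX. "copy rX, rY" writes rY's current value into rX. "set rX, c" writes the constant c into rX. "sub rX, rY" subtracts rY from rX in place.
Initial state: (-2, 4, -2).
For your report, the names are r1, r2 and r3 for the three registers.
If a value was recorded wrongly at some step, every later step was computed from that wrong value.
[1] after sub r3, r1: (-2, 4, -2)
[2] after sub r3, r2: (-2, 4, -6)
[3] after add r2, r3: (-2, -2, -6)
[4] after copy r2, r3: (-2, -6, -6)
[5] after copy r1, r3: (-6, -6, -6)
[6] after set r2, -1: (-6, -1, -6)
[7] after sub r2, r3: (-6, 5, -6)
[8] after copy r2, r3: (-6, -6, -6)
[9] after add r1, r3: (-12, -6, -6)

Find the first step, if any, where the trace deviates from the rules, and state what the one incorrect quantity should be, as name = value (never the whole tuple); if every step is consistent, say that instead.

step 1, r3 = 0

step 1: r3 = -2 - -2 = 0 -> this is not what the trace shows
First incorrect step: 1; the correct value is r3 = 0.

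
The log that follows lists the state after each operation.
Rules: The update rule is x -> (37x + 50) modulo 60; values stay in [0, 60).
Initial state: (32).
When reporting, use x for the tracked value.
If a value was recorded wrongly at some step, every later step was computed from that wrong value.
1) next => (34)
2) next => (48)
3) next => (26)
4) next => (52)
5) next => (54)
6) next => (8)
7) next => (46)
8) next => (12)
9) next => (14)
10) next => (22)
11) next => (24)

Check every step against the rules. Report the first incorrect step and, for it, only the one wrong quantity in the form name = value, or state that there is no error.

Recomputing the run from the initial state:
step 1: x = 34
step 2: x = 48
step 3: x = 26
step 4: x = 52
step 5: x = 54
step 6: x = 8
step 7: x = 46
step 8: x = 12
step 9: x = 14
step 10: x = 28
step 11: x = 6
The first disagreement with the log is at step 10, where the value should be x = 28.

step 10, x = 28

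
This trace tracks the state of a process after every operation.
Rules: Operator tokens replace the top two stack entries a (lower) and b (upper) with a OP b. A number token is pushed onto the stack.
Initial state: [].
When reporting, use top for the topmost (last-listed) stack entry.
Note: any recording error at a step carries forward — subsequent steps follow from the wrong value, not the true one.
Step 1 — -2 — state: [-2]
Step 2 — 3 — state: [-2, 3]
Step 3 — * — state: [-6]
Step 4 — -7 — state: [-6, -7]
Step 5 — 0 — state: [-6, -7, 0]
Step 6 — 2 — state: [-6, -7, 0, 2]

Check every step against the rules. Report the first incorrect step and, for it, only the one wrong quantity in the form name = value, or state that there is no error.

1. push -2: top = -2 (no discrepancy)
2. push 3: top = 3 (no discrepancy)
3. -2 * 3 = -6 (matches)
4. push -7: top = -7 (matches)
5. push 0: top = 0 (confirmed correct)
6. push 2: top = 2 (matches)
All steps check out; nothing to correct.

no error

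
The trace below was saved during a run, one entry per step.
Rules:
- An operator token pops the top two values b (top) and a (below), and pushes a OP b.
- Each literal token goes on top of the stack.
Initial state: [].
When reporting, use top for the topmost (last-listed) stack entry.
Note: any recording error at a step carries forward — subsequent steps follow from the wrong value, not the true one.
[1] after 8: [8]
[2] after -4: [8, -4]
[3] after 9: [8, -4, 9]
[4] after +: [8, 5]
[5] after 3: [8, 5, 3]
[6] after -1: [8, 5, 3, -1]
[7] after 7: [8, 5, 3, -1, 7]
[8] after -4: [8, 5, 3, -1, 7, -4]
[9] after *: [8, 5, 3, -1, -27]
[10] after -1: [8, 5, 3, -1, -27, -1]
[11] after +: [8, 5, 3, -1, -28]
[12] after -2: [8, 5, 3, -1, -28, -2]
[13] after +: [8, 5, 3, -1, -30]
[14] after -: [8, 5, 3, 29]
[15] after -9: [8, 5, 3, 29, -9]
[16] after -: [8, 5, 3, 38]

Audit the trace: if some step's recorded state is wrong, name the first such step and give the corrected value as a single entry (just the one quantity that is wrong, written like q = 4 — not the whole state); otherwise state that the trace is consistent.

step 9, top = -28

Recomputing the run from the initial state:
step 1: [8]
step 2: [8, -4]
step 3: [8, -4, 9]
step 4: [8, 5]
step 5: [8, 5, 3]
step 6: [8, 5, 3, -1]
step 7: [8, 5, 3, -1, 7]
step 8: [8, 5, 3, -1, 7, -4]
step 9: [8, 5, 3, -1, -28]
step 10: [8, 5, 3, -1, -28, -1]
step 11: [8, 5, 3, -1, -29]
step 12: [8, 5, 3, -1, -29, -2]
step 13: [8, 5, 3, -1, -31]
step 14: [8, 5, 3, 30]
step 15: [8, 5, 3, 30, -9]
step 16: [8, 5, 3, 39]
The first disagreement with the trace is at step 9, where the value should be top = -28.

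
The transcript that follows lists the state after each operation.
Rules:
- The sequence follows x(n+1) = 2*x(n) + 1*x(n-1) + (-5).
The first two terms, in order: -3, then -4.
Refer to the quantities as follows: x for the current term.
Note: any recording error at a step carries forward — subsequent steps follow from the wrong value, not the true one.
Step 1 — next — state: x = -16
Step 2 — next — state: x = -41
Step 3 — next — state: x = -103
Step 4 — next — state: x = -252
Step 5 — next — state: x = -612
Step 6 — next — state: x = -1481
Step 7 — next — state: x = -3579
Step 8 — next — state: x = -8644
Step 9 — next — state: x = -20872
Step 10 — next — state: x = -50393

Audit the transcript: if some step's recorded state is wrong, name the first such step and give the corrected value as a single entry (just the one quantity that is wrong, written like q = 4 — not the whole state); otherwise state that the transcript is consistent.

no error

1. x = 2*(-4) + (1)*(-3) + (-5) = -16 (consistent with the transcript)
2. x = 2*(-16) + (1)*(-4) + (-5) = -41 (in agreement)
3. x = 2*(-41) + (1)*(-16) + (-5) = -103 (same as recorded)
4. x = 2*(-103) + (1)*(-41) + (-5) = -252 (in agreement)
5. x = 2*(-252) + (1)*(-103) + (-5) = -612 (confirmed correct)
6. x = 2*(-612) + (1)*(-252) + (-5) = -1481 (exactly as logged)
7. x = 2*(-1481) + (1)*(-612) + (-5) = -3579 (consistent with the transcript)
8. x = 2*(-3579) + (1)*(-1481) + (-5) = -8644 (same as recorded)
9. x = 2*(-8644) + (1)*(-3579) + (-5) = -20872 (same as recorded)
10. x = 2*(-20872) + (1)*(-8644) + (-5) = -50393 (matches)
All entries verified; no error found.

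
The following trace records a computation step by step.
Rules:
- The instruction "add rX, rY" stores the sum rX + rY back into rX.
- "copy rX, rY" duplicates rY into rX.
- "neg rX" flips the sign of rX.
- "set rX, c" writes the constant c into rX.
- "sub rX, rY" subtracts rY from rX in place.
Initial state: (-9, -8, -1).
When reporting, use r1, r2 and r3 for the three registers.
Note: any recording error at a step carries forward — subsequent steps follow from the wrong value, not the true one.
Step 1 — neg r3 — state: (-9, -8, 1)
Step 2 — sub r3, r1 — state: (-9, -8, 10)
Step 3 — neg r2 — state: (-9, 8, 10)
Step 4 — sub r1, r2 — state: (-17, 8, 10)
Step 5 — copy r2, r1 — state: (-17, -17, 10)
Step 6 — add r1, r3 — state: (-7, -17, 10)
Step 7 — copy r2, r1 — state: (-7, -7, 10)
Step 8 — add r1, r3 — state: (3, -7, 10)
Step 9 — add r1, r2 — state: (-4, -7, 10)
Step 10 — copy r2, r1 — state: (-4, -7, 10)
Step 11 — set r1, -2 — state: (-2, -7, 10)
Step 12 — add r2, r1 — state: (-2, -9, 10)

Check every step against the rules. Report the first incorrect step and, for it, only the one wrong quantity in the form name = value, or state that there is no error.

step 10, r2 = -4

1. r3 = -(-1) = 1 (exactly as logged)
2. r3 = 1 - -9 = 10 (exactly as logged)
3. r2 = -(-8) = 8 (matches)
4. r1 = -9 - 8 = -17 (verified)
5. r2 = -17 (agrees with the trace)
6. r1 = -17 + 10 = -7 (exactly as logged)
7. r2 = -7 (verified)
8. r1 = -7 + 10 = 3 (verified)
9. r1 = 3 + -7 = -4 (confirmed correct)
10. r2 = -4 (this is not what the trace shows)
So the first discrepancy is step 10, where the right value is r2 = -4.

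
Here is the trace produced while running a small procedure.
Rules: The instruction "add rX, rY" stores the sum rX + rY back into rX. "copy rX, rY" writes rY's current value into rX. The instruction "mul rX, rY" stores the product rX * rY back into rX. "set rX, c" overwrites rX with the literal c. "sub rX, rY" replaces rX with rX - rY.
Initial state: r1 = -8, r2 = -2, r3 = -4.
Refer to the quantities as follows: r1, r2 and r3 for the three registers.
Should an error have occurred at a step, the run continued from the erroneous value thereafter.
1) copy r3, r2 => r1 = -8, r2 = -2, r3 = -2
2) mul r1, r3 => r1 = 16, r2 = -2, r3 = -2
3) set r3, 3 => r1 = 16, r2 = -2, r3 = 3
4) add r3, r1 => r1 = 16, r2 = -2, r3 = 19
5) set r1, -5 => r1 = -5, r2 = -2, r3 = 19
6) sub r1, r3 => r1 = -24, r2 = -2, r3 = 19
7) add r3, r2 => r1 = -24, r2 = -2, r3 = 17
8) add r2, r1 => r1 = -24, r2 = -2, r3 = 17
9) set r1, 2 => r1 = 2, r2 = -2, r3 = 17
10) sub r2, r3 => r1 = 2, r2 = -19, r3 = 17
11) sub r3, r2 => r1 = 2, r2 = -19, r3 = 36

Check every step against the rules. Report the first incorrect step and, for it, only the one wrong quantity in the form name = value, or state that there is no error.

step 8, r2 = -26

1. r3 = -2 (same as recorded)
2. r1 = -8 * -2 = 16 (exactly as logged)
3. r3 = 3 (agrees with the trace)
4. r3 = 3 + 16 = 19 (matches)
5. r1 = -5 (consistent with the trace)
6. r1 = -5 - 19 = -24 (consistent with the trace)
7. r3 = 19 + -2 = 17 (agrees with the trace)
8. r2 = -2 + -24 = -26 (the trace disagrees here)
That makes step 8 the first incorrect line — r2 = -26 is what it should show.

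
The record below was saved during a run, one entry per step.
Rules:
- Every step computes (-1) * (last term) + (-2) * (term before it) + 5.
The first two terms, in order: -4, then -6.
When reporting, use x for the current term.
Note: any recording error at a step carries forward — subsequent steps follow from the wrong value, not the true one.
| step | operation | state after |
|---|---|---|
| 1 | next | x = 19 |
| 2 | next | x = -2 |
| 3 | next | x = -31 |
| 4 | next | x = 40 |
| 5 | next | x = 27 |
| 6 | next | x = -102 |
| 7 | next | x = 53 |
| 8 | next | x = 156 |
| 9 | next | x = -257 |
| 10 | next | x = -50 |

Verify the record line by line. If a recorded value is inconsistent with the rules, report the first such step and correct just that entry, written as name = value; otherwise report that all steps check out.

no error

step 1: x = -1*(-6) + (-2)*(-4) + (5) = 19 -> consistent with the record
step 2: x = -1*(19) + (-2)*(-6) + (5) = -2 -> in agreement
step 3: x = -1*(-2) + (-2)*(19) + (5) = -31 -> in agreement
step 4: x = -1*(-31) + (-2)*(-2) + (5) = 40 -> agrees with the record
step 5: x = -1*(40) + (-2)*(-31) + (5) = 27 -> agrees with the record
step 6: x = -1*(27) + (-2)*(40) + (5) = -102 -> verified
step 7: x = -1*(-102) + (-2)*(27) + (5) = 53 -> agrees with the record
step 8: x = -1*(53) + (-2)*(-102) + (5) = 156 -> verified
step 9: x = -1*(156) + (-2)*(53) + (5) = -257 -> verified
step 10: x = -1*(-257) + (-2)*(156) + (5) = -50 -> no discrepancy
All entries verified; no error found.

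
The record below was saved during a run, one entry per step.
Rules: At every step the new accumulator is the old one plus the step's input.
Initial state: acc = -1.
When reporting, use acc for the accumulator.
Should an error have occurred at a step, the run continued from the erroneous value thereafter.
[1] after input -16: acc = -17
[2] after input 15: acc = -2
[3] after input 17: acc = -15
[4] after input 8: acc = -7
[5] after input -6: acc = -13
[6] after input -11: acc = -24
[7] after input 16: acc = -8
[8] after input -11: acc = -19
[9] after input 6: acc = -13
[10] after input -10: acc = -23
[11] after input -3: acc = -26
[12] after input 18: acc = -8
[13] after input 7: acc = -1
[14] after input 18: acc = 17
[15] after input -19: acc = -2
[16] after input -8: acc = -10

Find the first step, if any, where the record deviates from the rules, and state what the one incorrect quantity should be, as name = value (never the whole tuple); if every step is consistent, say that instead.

Recomputing the run from the initial state:
step 1: acc = -17
step 2: acc = -2
step 3: acc = 15
step 4: acc = 23
step 5: acc = 17
step 6: acc = 6
step 7: acc = 22
step 8: acc = 11
step 9: acc = 17
step 10: acc = 7
step 11: acc = 4
step 12: acc = 22
step 13: acc = 29
step 14: acc = 47
step 15: acc = 28
step 16: acc = 20
The first disagreement with the record is at step 3, where the value should be acc = 15.

step 3, acc = 15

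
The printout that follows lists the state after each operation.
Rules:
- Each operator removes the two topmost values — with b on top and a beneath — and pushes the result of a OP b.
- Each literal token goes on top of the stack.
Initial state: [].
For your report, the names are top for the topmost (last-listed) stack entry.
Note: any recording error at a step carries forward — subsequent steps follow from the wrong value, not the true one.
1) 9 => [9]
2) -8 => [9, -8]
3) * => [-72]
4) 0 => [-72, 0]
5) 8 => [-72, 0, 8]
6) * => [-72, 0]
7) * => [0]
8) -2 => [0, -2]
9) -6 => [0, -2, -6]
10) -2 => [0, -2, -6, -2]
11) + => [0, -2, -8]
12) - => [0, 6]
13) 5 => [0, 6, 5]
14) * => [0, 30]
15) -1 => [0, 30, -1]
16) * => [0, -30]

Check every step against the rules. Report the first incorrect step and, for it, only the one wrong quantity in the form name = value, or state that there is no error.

no error

Recomputing the run from the initial state:
step 1: [9]
step 2: [9, -8]
step 3: [-72]
step 4: [-72, 0]
step 5: [-72, 0, 8]
step 6: [-72, 0]
step 7: [0]
step 8: [0, -2]
step 9: [0, -2, -6]
step 10: [0, -2, -6, -2]
step 11: [0, -2, -8]
step 12: [0, 6]
step 13: [0, 6, 5]
step 14: [0, 30]
step 15: [0, 30, -1]
step 16: [0, -30]
This matches the printout at every step.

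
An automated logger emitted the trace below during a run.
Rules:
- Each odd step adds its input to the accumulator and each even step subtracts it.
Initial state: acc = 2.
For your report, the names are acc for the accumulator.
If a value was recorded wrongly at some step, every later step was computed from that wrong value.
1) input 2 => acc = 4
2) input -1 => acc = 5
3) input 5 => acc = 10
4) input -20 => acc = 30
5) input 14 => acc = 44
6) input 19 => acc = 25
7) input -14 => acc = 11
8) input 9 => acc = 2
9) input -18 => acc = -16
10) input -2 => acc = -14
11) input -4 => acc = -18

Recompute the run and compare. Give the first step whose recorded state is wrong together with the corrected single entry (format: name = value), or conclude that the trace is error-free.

no error

Recomputing the run from the initial state:
step 1: acc = 4
step 2: acc = 5
step 3: acc = 10
step 4: acc = 30
step 5: acc = 44
step 6: acc = 25
step 7: acc = 11
step 8: acc = 2
step 9: acc = -16
step 10: acc = -14
step 11: acc = -18
This matches the trace at every step.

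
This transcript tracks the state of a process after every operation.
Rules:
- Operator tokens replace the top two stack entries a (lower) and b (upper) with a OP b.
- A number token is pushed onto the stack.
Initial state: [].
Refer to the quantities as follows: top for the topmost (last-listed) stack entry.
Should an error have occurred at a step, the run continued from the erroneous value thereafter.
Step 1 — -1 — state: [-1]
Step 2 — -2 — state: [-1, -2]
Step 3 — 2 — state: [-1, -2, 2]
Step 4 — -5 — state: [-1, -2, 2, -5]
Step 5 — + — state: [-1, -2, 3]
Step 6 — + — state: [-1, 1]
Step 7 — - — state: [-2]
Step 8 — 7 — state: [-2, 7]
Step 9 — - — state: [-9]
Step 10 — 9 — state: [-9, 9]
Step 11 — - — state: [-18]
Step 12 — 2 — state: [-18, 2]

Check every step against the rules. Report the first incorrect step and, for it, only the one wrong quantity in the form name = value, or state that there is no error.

Recomputing the run from the initial state:
step 1: [-1]
step 2: [-1, -2]
step 3: [-1, -2, 2]
step 4: [-1, -2, 2, -5]
step 5: [-1, -2, -3]
step 6: [-1, -5]
step 7: [4]
step 8: [4, 7]
step 9: [-3]
step 10: [-3, 9]
step 11: [-12]
step 12: [-12, 2]
The first disagreement with the transcript is at step 5, where the value should be top = -3.

step 5, top = -3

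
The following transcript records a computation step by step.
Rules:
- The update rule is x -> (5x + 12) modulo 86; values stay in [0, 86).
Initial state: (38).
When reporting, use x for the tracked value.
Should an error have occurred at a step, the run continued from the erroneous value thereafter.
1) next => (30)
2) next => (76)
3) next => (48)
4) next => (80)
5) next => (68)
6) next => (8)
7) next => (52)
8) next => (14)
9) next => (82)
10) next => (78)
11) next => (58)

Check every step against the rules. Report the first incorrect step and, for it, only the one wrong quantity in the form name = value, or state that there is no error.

Recomputing the run from the initial state:
step 1: x = 30
step 2: x = 76
step 3: x = 48
step 4: x = 80
step 5: x = 68
step 6: x = 8
step 7: x = 52
step 8: x = 14
step 9: x = 82
step 10: x = 78
step 11: x = 58
This matches the transcript at every step.

no error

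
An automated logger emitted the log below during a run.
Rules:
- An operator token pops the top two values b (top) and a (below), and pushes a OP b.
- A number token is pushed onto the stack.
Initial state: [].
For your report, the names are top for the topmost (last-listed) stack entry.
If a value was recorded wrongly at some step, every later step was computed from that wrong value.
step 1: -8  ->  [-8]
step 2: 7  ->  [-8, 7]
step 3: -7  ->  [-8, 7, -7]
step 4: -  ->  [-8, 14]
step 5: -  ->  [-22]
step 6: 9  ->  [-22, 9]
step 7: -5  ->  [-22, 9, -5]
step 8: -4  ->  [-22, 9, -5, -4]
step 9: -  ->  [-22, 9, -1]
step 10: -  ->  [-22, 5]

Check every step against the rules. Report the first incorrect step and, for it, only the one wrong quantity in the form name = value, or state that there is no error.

step 1: push -8: top = -8 -> verified
step 2: push 7: top = 7 -> exactly as logged
step 3: push -7: top = -7 -> matches
step 4: 7 - -7 = 14 -> exactly as logged
step 5: -8 - 14 = -22 -> in agreement
step 6: push 9: top = 9 -> agrees with the log
step 7: push -5: top = -5 -> agrees with the log
step 8: push -4: top = -4 -> consistent with the log
step 9: -5 - -4 = -1 -> confirmed correct
step 10: 9 - -1 = 10 -> this is not what the log shows
That makes step 10 the first incorrect line — top = 10 is what it should show.

step 10, top = 10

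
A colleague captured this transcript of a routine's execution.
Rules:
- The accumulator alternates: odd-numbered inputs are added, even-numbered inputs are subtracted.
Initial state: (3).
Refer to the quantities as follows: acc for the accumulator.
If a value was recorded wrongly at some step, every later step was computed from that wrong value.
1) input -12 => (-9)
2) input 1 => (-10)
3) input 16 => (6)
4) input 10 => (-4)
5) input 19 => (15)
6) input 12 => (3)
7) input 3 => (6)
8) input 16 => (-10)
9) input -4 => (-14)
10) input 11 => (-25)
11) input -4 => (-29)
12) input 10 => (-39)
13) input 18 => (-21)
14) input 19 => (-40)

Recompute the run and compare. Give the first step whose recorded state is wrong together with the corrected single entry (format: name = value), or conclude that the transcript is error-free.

1. acc = 3 + -12 = -9 (confirmed correct)
2. acc = -9 - 1 = -10 (same as recorded)
3. acc = -10 + 16 = 6 (agrees with the transcript)
4. acc = 6 - 10 = -4 (agrees with the transcript)
5. acc = -4 + 19 = 15 (matches)
6. acc = 15 - 12 = 3 (agrees with the transcript)
7. acc = 3 + 3 = 6 (same as recorded)
8. acc = 6 - 16 = -10 (same as recorded)
9. acc = -10 + -4 = -14 (no discrepancy)
10. acc = -14 - 11 = -25 (agrees with the transcript)
11. acc = -25 + -4 = -29 (consistent with the transcript)
12. acc = -29 - 10 = -39 (checks out)
13. acc = -39 + 18 = -21 (same as recorded)
14. acc = -21 - 19 = -40 (same as recorded)
All steps check out; nothing to correct.

no error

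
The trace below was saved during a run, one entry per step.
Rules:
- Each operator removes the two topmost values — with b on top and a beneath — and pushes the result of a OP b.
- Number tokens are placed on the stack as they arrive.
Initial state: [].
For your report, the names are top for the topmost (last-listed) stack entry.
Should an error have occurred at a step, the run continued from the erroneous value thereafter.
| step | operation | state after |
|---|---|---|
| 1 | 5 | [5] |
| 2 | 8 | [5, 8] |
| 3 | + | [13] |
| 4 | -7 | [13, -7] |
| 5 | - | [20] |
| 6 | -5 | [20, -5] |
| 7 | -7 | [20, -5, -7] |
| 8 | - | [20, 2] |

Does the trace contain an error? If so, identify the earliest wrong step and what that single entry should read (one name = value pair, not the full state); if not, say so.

1. push 5: top = 5 (verified)
2. push 8: top = 8 (verified)
3. 5 + 8 = 13 (consistent with the trace)
4. push -7: top = -7 (consistent with the trace)
5. 13 - -7 = 20 (confirmed correct)
6. push -5: top = -5 (agrees with the trace)
7. push -7: top = -7 (matches)
8. -5 - -7 = 2 (checks out)
The whole run recomputes cleanly — no discrepancies.

no error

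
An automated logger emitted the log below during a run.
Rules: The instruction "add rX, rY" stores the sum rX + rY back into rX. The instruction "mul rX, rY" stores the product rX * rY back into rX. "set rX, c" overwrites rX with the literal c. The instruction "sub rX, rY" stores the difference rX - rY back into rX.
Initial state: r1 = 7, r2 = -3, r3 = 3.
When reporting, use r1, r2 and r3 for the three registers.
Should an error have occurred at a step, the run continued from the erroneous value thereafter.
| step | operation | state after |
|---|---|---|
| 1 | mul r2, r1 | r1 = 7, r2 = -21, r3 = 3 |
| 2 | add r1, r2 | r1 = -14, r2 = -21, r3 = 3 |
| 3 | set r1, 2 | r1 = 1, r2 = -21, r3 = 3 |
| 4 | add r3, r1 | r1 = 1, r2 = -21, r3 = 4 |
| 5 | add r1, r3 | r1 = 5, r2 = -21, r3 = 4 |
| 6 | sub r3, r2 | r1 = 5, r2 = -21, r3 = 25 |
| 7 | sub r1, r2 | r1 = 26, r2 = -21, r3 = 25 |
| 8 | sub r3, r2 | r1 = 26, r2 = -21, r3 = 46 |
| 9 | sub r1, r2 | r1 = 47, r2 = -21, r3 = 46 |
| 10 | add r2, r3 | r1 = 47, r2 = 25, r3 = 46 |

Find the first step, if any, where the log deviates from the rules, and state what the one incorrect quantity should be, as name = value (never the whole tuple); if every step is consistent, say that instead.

step 1: r2 = -3 * 7 = -21 -> confirmed correct
step 2: r1 = 7 + -21 = -14 -> no discrepancy
step 3: r1 = 2 -> the log disagrees here
The audit stops at step 3: the recorded entry is wrong and should be r1 = 2.

step 3, r1 = 2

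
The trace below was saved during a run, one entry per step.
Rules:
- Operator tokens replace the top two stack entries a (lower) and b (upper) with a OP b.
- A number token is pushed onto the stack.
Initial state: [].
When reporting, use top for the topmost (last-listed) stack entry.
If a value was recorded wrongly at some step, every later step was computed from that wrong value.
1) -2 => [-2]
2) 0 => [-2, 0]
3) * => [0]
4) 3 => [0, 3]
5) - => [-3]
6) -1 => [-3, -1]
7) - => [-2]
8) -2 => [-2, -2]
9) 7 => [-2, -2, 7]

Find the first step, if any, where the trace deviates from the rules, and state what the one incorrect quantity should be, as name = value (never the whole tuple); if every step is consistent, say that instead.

Recomputing the run from the initial state:
step 1: [-2]
step 2: [-2, 0]
step 3: [0]
step 4: [0, 3]
step 5: [-3]
step 6: [-3, -1]
step 7: [-2]
step 8: [-2, -2]
step 9: [-2, -2, 7]
This matches the trace at every step.

no error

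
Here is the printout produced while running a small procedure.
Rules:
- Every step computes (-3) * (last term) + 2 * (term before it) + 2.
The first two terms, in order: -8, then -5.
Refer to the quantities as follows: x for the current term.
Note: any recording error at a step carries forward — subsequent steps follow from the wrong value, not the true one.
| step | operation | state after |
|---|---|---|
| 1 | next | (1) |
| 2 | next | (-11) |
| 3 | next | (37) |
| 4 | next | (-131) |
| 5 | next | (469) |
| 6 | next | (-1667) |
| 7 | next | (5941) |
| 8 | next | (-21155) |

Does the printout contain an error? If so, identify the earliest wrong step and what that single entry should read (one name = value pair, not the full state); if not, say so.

1. x = -3*(-5) + (2)*(-8) + (2) = 1 (consistent with the printout)
2. x = -3*(1) + (2)*(-5) + (2) = -11 (confirmed correct)
3. x = -3*(-11) + (2)*(1) + (2) = 37 (same as recorded)
4. x = -3*(37) + (2)*(-11) + (2) = -131 (exactly as logged)
5. x = -3*(-131) + (2)*(37) + (2) = 469 (in agreement)
6. x = -3*(469) + (2)*(-131) + (2) = -1667 (no discrepancy)
7. x = -3*(-1667) + (2)*(469) + (2) = 5941 (exactly as logged)
8. x = -3*(5941) + (2)*(-1667) + (2) = -21155 (confirmed correct)
Nothing is out of place; the run is error-free.

no error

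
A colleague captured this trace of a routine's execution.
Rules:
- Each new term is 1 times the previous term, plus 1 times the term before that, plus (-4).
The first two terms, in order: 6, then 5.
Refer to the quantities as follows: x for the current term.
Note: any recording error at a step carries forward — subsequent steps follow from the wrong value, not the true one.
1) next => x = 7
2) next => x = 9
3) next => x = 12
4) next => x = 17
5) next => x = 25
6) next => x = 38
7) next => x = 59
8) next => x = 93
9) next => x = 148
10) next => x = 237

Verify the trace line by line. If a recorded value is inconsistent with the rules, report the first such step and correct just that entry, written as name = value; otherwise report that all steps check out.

step 2, x = 8

Recomputing the run from the initial state:
step 1: x = 7
step 2: x = 8
step 3: x = 11
step 4: x = 15
step 5: x = 22
step 6: x = 33
step 7: x = 51
step 8: x = 80
step 9: x = 127
step 10: x = 203
The first disagreement with the trace is at step 2, where the value should be x = 8.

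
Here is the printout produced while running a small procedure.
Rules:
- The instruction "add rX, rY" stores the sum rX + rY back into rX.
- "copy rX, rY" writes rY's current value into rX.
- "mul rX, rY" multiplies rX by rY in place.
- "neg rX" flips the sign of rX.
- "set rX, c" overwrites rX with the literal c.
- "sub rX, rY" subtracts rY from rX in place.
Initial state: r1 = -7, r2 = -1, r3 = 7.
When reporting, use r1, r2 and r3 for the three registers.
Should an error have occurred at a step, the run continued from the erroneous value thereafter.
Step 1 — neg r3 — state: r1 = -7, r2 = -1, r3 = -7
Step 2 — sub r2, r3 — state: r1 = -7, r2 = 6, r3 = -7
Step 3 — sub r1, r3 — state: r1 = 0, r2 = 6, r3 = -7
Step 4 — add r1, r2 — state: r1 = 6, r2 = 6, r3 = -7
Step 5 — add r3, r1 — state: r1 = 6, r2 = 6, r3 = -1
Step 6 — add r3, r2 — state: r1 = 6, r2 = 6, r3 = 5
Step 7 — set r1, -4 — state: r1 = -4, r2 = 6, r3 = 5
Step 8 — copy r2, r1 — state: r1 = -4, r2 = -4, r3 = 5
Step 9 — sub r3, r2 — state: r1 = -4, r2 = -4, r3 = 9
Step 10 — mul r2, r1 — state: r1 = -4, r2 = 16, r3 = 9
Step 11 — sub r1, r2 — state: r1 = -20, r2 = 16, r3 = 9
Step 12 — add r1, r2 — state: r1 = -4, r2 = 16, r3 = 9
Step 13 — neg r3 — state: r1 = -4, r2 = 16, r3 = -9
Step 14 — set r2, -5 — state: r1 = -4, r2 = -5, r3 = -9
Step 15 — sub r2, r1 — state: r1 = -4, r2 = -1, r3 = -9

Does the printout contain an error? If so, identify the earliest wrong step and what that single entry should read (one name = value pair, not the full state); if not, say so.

1. r3 = -(7) = -7 (same as recorded)
2. r2 = -1 - -7 = 6 (consistent with the printout)
3. r1 = -7 - -7 = 0 (exactly as logged)
4. r1 = 0 + 6 = 6 (in agreement)
5. r3 = -7 + 6 = -1 (consistent with the printout)
6. r3 = -1 + 6 = 5 (verified)
7. r1 = -4 (verified)
8. r2 = -4 (verified)
9. r3 = 5 - -4 = 9 (in agreement)
10. r2 = -4 * -4 = 16 (verified)
11. r1 = -4 - 16 = -20 (verified)
12. r1 = -20 + 16 = -4 (exactly as logged)
13. r3 = -(9) = -9 (no discrepancy)
14. r2 = -5 (verified)
15. r2 = -5 - -4 = -1 (no discrepancy)
No step deviates from the rules.

no error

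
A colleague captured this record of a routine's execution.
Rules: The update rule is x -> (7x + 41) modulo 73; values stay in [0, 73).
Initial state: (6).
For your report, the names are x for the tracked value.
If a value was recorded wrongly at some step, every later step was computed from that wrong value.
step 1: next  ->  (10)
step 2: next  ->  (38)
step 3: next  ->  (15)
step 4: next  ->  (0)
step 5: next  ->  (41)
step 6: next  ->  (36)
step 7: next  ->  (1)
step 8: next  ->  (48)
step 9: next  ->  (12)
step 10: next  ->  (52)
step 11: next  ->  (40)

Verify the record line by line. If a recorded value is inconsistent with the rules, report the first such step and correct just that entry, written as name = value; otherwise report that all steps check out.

Recomputing the run from the initial state:
step 1: x = 10
step 2: x = 38
step 3: x = 15
step 4: x = 0
step 5: x = 41
step 6: x = 36
step 7: x = 1
step 8: x = 48
step 9: x = 12
step 10: x = 52
step 11: x = 40
This matches the record at every step.

no error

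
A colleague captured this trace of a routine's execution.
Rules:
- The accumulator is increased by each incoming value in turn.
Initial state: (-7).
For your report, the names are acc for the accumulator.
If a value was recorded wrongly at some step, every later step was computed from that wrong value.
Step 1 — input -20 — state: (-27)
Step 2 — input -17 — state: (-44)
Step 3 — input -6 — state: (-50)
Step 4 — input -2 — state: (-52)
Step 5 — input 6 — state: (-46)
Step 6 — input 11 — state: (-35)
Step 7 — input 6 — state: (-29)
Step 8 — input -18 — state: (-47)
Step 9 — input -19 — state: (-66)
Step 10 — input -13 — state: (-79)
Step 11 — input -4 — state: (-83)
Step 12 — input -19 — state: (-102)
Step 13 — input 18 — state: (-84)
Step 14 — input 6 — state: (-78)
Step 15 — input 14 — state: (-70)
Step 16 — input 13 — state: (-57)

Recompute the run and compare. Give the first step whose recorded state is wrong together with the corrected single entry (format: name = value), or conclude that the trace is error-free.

step 15, acc = -64

Step 1: acc = -7 + -20 = -27 — in agreement.
Step 2: acc = -27 + -17 = -44 — no discrepancy.
Step 3: acc = -44 + -6 = -50 — verified.
Step 4: acc = -50 + -2 = -52 — verified.
Step 5: acc = -52 + 6 = -46 — no discrepancy.
Step 6: acc = -46 + 11 = -35 — confirmed correct.
Step 7: acc = -35 + 6 = -29 — agrees with the trace.
Step 8: acc = -29 + -18 = -47 — confirmed correct.
Step 9: acc = -47 + -19 = -66 — same as recorded.
Step 10: acc = -66 + -13 = -79 — matches.
Step 11: acc = -79 + -4 = -83 — confirmed correct.
Step 12: acc = -83 + -19 = -102 — exactly as logged.
Step 13: acc = -102 + 18 = -84 — exactly as logged.
Step 14: acc = -84 + 6 = -78 — checks out.
Step 15: acc = -78 + 14 = -64 — the entry is off here.
Conclusion: step 15 carries the first error; the entry should be acc = -64.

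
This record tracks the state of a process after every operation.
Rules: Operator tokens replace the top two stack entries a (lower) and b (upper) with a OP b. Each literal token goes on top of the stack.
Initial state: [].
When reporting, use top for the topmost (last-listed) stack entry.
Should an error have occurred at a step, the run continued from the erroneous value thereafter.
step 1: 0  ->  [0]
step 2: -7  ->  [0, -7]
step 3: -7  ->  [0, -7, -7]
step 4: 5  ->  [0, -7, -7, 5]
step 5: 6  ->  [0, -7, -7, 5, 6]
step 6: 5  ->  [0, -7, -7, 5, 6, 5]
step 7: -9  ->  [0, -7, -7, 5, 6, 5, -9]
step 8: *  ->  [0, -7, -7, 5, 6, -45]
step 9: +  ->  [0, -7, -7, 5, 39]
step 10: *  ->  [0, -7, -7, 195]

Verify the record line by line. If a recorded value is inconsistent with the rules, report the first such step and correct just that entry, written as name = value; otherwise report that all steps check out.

Recomputing the run from the initial state:
step 1: [0]
step 2: [0, -7]
step 3: [0, -7, -7]
step 4: [0, -7, -7, 5]
step 5: [0, -7, -7, 5, 6]
step 6: [0, -7, -7, 5, 6, 5]
step 7: [0, -7, -7, 5, 6, 5, -9]
step 8: [0, -7, -7, 5, 6, -45]
step 9: [0, -7, -7, 5, -39]
step 10: [0, -7, -7, -195]
The first disagreement with the record is at step 9, where the value should be top = -39.

step 9, top = -39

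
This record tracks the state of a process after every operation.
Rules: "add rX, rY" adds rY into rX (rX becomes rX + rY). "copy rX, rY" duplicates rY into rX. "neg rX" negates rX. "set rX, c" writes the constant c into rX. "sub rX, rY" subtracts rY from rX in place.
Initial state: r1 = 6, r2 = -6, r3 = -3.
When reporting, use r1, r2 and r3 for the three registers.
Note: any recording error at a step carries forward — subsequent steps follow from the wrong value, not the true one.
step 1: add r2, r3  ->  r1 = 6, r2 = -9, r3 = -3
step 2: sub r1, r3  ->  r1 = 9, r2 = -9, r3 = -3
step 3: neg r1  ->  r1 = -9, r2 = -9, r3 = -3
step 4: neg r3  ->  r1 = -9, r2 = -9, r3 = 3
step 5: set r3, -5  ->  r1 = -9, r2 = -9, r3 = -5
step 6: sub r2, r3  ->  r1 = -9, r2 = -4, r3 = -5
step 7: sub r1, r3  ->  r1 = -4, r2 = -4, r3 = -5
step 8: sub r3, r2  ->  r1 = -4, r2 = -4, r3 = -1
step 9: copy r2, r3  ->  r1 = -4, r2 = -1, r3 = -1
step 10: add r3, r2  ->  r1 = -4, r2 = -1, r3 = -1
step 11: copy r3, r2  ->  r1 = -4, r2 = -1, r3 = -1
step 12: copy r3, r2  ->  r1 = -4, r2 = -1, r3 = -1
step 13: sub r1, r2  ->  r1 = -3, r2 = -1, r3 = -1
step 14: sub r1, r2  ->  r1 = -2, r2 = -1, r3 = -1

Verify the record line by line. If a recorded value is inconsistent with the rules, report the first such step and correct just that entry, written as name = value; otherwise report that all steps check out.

step 10, r3 = -2

Step 1: r2 = -6 + -3 = -9 — agrees with the record.
Step 2: r1 = 6 - -3 = 9 — in agreement.
Step 3: r1 = -(9) = -9 — checks out.
Step 4: r3 = -(-3) = 3 — exactly as logged.
Step 5: r3 = -5 — checks out.
Step 6: r2 = -9 - -5 = -4 — in agreement.
Step 7: r1 = -9 - -5 = -4 — consistent with the record.
Step 8: r3 = -5 - -4 = -1 — in agreement.
Step 9: r2 = -1 — exactly as logged.
Step 10: r3 = -1 + -1 = -2 — the recorded entry deviates here.
Step 10 is the first one off; corrected, r3 = -2.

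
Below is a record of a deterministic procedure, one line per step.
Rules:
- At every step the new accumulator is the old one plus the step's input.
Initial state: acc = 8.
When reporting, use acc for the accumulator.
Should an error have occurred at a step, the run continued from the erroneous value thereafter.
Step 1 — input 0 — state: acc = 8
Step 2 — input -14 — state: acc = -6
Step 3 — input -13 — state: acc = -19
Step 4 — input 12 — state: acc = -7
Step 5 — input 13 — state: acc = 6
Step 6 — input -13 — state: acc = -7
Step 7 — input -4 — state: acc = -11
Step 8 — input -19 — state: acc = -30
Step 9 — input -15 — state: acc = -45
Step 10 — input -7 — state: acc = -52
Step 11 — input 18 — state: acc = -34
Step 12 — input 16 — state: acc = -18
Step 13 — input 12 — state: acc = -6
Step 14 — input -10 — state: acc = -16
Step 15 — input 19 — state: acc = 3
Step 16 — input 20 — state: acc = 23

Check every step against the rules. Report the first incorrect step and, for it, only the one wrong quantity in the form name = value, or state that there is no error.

no error

step 1: acc = 8 + 0 = 8 -> exactly as logged
step 2: acc = 8 + -14 = -6 -> confirmed correct
step 3: acc = -6 + -13 = -19 -> in agreement
step 4: acc = -19 + 12 = -7 -> no discrepancy
step 5: acc = -7 + 13 = 6 -> checks out
step 6: acc = 6 + -13 = -7 -> no discrepancy
step 7: acc = -7 + -4 = -11 -> consistent with the record
step 8: acc = -11 + -19 = -30 -> exactly as logged
step 9: acc = -30 + -15 = -45 -> checks out
step 10: acc = -45 + -7 = -52 -> exactly as logged
step 11: acc = -52 + 18 = -34 -> verified
step 12: acc = -34 + 16 = -18 -> checks out
step 13: acc = -18 + 12 = -6 -> no discrepancy
step 14: acc = -6 + -10 = -16 -> matches
step 15: acc = -16 + 19 = 3 -> in agreement
step 16: acc = 3 + 20 = 23 -> consistent with the record
Nothing is out of place; the run is error-free.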